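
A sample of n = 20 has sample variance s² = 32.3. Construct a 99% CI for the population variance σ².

df = 19. χ²_{0.005} = 38.582, χ²_{0.995} = 6.844. CI for σ² = ((n-1)s²/χ²_{α/2}, (n-1)s²/χ²_{1-α/2}) = (19·32.3/38.582, 19·32.3/6.844) = (15.91, 89.67)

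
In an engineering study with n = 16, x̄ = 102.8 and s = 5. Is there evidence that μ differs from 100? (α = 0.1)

t = (x̄ - μ₀)/(s/√n) = (102.8 - 100)/(5/√16) = 2.24. df = 15, critical t = ±1.753. Reject H₀.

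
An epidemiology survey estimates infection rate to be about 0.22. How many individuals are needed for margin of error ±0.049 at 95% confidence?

n = z²p(1-p)/E² = 1.96²×0.22×0.78/0.049² = 274.6 → n = 275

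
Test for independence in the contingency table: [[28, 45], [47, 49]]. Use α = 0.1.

χ² = 1.888. df = 1, critical = 2.706. Fail to reject H₀. No evidence of dependence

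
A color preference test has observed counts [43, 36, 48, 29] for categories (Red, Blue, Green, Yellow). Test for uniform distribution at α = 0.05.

Expected = 39 each. χ² = Σ(O-E)²/E = 5.282. df = 3, critical value = 7.815. Fail to reject H₀.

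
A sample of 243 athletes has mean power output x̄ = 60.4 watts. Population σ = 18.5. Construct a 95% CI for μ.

CI = x̄ ± z*(σ/√n) = 60.4 ± 1.96(18.5/√243) = 60.4 ± 2.33 = (58.07, 62.73)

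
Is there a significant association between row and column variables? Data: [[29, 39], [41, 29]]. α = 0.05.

χ² = 3.499. df = 1, critical = 3.841. Fail to reject H₀. No evidence of dependence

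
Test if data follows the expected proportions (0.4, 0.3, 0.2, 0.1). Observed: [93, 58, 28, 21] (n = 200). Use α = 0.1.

Expected: [80.0, 60.0, 40.0, 20.0]. χ² = 5.829. df = 3, critical = 6.251. Fail to reject H₀.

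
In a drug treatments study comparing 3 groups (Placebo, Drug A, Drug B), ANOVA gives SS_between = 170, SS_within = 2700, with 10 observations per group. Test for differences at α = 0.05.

df_between = 2, df_within = 27. F = MS_between/MS_within = 85.0/100.0 = 0.85. F_crit ≈ 3.354. Fail to reject H₀.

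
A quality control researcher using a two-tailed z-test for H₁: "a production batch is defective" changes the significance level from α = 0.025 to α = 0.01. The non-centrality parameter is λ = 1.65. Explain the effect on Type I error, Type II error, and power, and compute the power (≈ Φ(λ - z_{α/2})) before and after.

Decreasing α from 0.025 to 0.01:
• Type I error rate decreases (α is the Type I rate by definition).
• Critical value moves from z_{α/2} = 2.241 to 2.576, so power = Φ(λ - z_{α/2}) goes from Φ(1.65 - 2.241) = 0.277 to Φ(1.65 - 2.576) = 0.177.
• Type II error rate β = 1 - power therefore increases (0.723 → 0.823).
Appropriate when false positives are costly — here, scrapping a good batch — wasted material and cost for no reason.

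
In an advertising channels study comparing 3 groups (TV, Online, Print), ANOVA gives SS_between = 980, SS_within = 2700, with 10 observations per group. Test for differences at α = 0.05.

df_between = 2, df_within = 27. F = MS_between/MS_within = 490.0/100.0 = 4.9. F_crit ≈ 3.354. Reject H₀. At least one mean differs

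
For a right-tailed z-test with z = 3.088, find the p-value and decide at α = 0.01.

p = P(Z > 3.088) = 1 - Φ(3.088) ≈ 0.001. Since p < 0.01, reject H₀ (significant) at α = 0.01.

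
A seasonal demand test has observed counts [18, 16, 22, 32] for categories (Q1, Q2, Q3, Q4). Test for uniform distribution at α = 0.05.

Expected = 22 each. χ² = Σ(O-E)²/E = 6.909. df = 3, critical value = 7.815. Fail to reject H₀.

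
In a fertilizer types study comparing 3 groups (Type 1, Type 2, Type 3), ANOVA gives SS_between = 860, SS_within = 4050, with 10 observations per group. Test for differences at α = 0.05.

df_between = 2, df_within = 27. F = MS_between/MS_within = 430.0/150.0 = 2.867. F_crit ≈ 3.354. Fail to reject H₀.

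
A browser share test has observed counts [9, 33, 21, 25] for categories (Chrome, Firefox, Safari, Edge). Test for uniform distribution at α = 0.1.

Expected = 22 each. χ² = Σ(O-E)²/E = 13.636. df = 3, critical value = 6.251. Reject H₀.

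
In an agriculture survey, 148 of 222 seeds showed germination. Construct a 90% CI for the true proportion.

p̂ = 0.667. CI = p̂ ± z*√(p̂(1-p̂)/n) = (0.615, 0.719)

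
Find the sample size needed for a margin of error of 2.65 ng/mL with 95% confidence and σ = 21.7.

n = (z*σ/E)² = (1.96×21.7/2.65)² = 257.6 → n = 258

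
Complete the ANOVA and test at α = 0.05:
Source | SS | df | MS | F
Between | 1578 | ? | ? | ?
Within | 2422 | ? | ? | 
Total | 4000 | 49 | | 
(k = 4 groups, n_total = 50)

df_between = 3, df_within = 46. MS_between = 526.0, MS_within = 52.65. F = 9.99, F_crit ≈ 2.807. Reject H₀.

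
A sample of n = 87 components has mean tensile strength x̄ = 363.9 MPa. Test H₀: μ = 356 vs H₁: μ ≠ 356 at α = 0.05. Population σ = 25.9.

z = (x̄ - μ₀)/(σ/√n) = (363.9 - 356)/(25.9/√87) = 2.845. Critical value: ±1.96. Since |2.845| > 1.96, Reject H₀.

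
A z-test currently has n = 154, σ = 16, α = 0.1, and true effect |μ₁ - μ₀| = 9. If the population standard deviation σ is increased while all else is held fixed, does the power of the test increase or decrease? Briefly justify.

Power decreases: a larger σ inflates the standard error σ/√n, pulling the sampling distribution under H₁ back toward the critical value.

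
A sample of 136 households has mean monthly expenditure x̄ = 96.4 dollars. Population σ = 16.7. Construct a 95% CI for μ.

CI = x̄ ± z*(σ/√n) = 96.4 ± 1.96(16.7/√136) = 96.4 ± 2.81 = (93.59, 99.21)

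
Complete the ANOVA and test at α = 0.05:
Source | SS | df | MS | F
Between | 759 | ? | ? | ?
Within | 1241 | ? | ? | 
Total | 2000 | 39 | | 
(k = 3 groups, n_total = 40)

df_between = 2, df_within = 37. MS_between = 379.5, MS_within = 33.54. F = 11.315, F_crit ≈ 3.252. Reject H₀.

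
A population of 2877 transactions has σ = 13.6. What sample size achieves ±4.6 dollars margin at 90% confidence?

Without FPC: n₀ = (1.645×13.6/4.6)² = 23.653. With FPC: n = n₀N/(n₀+N-1) = 23.5 → n = 24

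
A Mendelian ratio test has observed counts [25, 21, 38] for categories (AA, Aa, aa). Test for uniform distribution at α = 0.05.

Expected = 28 each. χ² = Σ(O-E)²/E = 5.643. df = 2, critical value = 5.991. Fail to reject H₀.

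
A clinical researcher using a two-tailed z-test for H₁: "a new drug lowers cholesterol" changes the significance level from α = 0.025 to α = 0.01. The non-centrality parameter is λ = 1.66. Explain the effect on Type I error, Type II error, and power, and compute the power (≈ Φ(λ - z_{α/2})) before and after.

Decreasing α from 0.025 to 0.01:
• Type I error rate decreases (α is the Type I rate by definition).
• Critical value moves from z_{α/2} = 2.241 to 2.576, so power = Φ(λ - z_{α/2}) goes from Φ(1.66 - 2.241) = 0.281 to Φ(1.66 - 2.576) = 0.18.
• Type II error rate β = 1 - power therefore increases (0.719 → 0.82).
Appropriate when false positives are costly — here, approving an ineffective drug — patients take a useless medication and may skip effective alternatives.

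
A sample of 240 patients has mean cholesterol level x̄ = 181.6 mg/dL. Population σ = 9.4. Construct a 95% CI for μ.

CI = x̄ ± z*(σ/√n) = 181.6 ± 1.96(9.4/√240) = 181.6 ± 1.19 = (180.41, 182.79)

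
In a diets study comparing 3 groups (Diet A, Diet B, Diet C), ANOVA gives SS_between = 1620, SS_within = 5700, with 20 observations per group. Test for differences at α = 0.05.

df_between = 2, df_within = 57. F = MS_between/MS_within = 810.0/100.0 = 8.1. F_crit ≈ 3.159. Reject H₀. At least one mean differs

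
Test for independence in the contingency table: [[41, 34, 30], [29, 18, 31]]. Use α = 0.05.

χ² = 3.08. df = 2, critical = 5.991. Fail to reject H₀. No evidence of dependence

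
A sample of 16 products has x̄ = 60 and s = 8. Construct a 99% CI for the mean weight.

CI = x̄ ± t*(s/√n) = 60 ± 2.947(8/√16) = (54.11, 65.89)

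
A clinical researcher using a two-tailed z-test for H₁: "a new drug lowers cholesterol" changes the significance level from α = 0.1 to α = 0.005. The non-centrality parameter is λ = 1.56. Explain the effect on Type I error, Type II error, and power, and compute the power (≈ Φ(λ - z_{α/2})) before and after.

Decreasing α from 0.1 to 0.005:
• Type I error rate decreases (α is the Type I rate by definition).
• Critical value moves from z_{α/2} = 1.645 to 2.807, so power = Φ(λ - z_{α/2}) goes from Φ(1.56 - 1.645) = 0.466 to Φ(1.56 - 2.807) = 0.106.
• Type II error rate β = 1 - power therefore increases (0.534 → 0.894).
Appropriate when false positives are costly — here, approving an ineffective drug — patients take a useless medication and may skip effective alternatives.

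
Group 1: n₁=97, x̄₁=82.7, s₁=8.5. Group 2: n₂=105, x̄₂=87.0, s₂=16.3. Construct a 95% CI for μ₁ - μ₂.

Difference = -4.3. SE = √(8.5²/97 + 16.3²/105) = 1.81. CI = (-7.85, -0.75)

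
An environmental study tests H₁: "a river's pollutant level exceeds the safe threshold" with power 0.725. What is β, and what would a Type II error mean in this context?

β = 1 - power = 1 - 0.725 = 0.275. A Type II error is failing to reject H₀ when H₀ is false (false negative) — here, failing to conclude that a river's pollutant level exceeds the safe threshold when in fact it is true. Consequence: allowing unsafe pollution to continue.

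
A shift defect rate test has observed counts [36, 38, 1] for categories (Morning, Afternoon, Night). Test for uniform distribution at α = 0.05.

Expected = 25 each. χ² = Σ(O-E)²/E = 34.64. df = 2, critical value = 5.991. Reject H₀.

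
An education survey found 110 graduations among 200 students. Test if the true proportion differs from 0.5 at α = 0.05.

p̂ = 0.55, p₀ = 0.5. z = (p̂ - p₀)/√(p₀(1-p₀)/n) = 1.414. Critical: ±1.96. Fail to reject H₀.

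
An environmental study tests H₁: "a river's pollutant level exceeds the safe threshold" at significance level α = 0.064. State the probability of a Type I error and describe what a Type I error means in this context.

P(Type I error) = α = 0.064. A Type I error is rejecting H₀ when H₀ is actually true (false positive) — here, concluding that a river's pollutant level exceeds the safe threshold when in fact this is not the case. Consequence: shutting down a compliant factory unnecessarily.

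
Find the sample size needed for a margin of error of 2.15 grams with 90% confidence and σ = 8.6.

n = (z*σ/E)² = (1.645×8.6/2.15)² = 43.3 → n = 44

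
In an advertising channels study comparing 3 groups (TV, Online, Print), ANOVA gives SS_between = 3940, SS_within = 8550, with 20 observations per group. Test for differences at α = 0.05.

df_between = 2, df_within = 57. F = MS_between/MS_within = 1970.0/150.0 = 13.133. F_crit ≈ 3.159. Reject H₀. At least one mean differs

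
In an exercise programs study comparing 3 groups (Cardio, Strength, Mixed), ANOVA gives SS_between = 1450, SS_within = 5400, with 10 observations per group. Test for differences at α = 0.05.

df_between = 2, df_within = 27. F = MS_between/MS_within = 725.0/200.0 = 3.625. F_crit ≈ 3.354. Reject H₀. At least one mean differs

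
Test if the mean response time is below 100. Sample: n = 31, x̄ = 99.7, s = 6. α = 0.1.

t = (99.7 - 100)/(6/√31) = -0.278, df = 30. Critical t = -1.31. Fail to reject H₀.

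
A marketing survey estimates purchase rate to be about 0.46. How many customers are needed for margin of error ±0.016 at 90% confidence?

n = z²p(1-p)/E² = 1.645²×0.46×0.54/0.016² = 2625.7 → n = 2626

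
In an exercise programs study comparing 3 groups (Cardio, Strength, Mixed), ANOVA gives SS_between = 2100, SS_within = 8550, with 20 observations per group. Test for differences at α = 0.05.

df_between = 2, df_within = 57. F = MS_between/MS_within = 1050.0/150.0 = 7.0. F_crit ≈ 3.159. Reject H₀. At least one mean differs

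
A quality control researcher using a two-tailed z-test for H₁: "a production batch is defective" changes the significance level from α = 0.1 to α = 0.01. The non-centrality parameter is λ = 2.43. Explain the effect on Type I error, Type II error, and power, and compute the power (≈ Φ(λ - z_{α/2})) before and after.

Decreasing α from 0.1 to 0.01:
• Type I error rate decreases (α is the Type I rate by definition).
• Critical value moves from z_{α/2} = 1.645 to 2.576, so power = Φ(λ - z_{α/2}) goes from Φ(2.43 - 1.645) = 0.784 to Φ(2.43 - 2.576) = 0.442.
• Type II error rate β = 1 - power therefore increases (0.216 → 0.558).
Appropriate when false positives are costly — here, scrapping a good batch — wasted material and cost for no reason.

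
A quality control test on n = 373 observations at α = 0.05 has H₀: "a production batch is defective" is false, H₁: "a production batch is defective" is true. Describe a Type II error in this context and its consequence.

Type II error: failing to reject H₀ when it is false — concluding that a production batch is defective is not supported when in fact it is. Consequence: shipping a defective batch — faulty products reach customers.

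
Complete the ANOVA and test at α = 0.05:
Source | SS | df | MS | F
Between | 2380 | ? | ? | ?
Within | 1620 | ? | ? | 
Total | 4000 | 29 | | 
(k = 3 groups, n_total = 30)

df_between = 2, df_within = 27. MS_between = 1190.0, MS_within = 60.0. F = 19.833, F_crit ≈ 3.354. Reject H₀.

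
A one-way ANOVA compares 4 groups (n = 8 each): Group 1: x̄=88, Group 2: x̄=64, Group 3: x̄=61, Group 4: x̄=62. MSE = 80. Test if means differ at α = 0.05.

Grand mean = 68.75. SS_between = 3990.0, MS_between = 1330.0. F = 16.625, F_crit ≈ 2.947. Reject H₀.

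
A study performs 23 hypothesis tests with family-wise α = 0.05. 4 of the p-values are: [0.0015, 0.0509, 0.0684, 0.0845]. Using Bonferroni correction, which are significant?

Bonferroni α = 0.05/23 = 0.00217. Significant p-values: [0.0015]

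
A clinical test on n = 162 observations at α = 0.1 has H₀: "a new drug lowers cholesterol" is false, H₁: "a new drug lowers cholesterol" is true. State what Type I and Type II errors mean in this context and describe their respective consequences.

Type I (false positive): concluding that a new drug lowers cholesterol when it is not — approving an ineffective drug — patients take a useless medication and may skip effective alternatives. Type II (false negative): failing to conclude that a new drug lowers cholesterol when it is — shelving an effective drug — patients miss out on a treatment that would have helped. Which is costlier depends on domain priorities and is a judgement call rather than a statistical fact.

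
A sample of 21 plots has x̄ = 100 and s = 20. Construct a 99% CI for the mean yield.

CI = x̄ ± t*(s/√n) = 100 ± 2.845(20/√21) = (87.58, 112.42)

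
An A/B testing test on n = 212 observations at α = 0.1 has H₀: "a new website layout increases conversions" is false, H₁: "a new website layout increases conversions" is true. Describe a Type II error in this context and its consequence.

Type II error: failing to reject H₀ when it is false — concluding that a new website layout increases conversions is not supported when in fact it is. Consequence: discarding a layout that would have improved conversions — lost revenue.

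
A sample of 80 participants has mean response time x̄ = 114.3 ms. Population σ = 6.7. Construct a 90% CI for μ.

CI = x̄ ± z*(σ/√n) = 114.3 ± 1.645(6.7/√80) = 114.3 ± 1.23 = (113.07, 115.53)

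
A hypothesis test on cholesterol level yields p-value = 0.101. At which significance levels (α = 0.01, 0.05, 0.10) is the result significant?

p = 0.101. Not significant at any of the given levels.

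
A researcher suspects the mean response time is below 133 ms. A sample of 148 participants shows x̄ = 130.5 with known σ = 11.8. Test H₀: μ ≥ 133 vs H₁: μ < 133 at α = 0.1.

z = -2.577. Critical value: -1.28. Reject H₀.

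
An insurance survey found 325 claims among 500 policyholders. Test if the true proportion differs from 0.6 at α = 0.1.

p̂ = 0.65, p₀ = 0.6. z = (p̂ - p₀)/√(p₀(1-p₀)/n) = 2.282. Critical: ±1.645. Reject H₀.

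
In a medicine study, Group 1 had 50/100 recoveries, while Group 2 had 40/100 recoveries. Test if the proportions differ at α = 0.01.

p̂₁ = 0.5, p̂₂ = 0.4, pooled p̂ = 0.45. z = 1.421. Critical: ±2.576. Fail to reject H₀.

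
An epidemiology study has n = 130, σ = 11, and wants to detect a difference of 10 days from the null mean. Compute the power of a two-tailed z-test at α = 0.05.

SE = σ/√n = 11/√130 = 0.965. Non-centrality λ = d/SE = 10/0.965 = 10.365. Power ≈ Φ(λ - z_{α/2}) = Φ(10.365 - 1.96) = Φ(8.405) = 1.0.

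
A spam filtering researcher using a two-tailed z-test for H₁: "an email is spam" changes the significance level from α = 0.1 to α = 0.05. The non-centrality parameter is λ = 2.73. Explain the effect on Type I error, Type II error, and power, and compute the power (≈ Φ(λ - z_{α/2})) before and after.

Decreasing α from 0.1 to 0.05:
• Type I error rate decreases (α is the Type I rate by definition).
• Critical value moves from z_{α/2} = 1.645 to 1.96, so power = Φ(λ - z_{α/2}) goes from Φ(2.73 - 1.645) = 0.861 to Φ(2.73 - 1.96) = 0.779.
• Type II error rate β = 1 - power therefore increases (0.139 → 0.221).
Appropriate when false positives are costly — here, a legitimate email is sent to the spam folder and the user misses it.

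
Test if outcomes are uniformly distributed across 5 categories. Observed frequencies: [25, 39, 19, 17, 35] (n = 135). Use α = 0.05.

Expected = 27 each. χ² = Σ(O-E)²/E = 13.926. df = 4, critical value = 9.488. Reject H₀.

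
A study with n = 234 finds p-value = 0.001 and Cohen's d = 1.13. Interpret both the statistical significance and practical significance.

Statistically significant (p = 0.001 < 0.05). Cohen's d = 1.13 indicates a large effect size. Both statistical and practical significance should be considered.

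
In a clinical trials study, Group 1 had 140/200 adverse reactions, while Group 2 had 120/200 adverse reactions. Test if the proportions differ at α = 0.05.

p̂₁ = 0.7, p̂₂ = 0.6, pooled p̂ = 0.65. z = 2.097. Critical: ±1.96. Reject H₀.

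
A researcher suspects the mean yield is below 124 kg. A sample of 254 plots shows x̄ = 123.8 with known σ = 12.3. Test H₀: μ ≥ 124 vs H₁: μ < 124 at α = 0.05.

z = -0.259. Critical value: -1.645. Fail to reject H₀.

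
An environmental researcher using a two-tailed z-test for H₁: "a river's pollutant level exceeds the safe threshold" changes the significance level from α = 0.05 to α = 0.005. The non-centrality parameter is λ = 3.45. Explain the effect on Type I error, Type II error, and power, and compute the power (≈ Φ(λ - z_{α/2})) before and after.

Decreasing α from 0.05 to 0.005:
• Type I error rate decreases (α is the Type I rate by definition).
• Critical value moves from z_{α/2} = 1.96 to 2.807, so power = Φ(λ - z_{α/2}) goes from Φ(3.45 - 1.96) = 0.932 to Φ(3.45 - 2.807) = 0.74.
• Type II error rate β = 1 - power therefore increases (0.068 → 0.26).
Appropriate when false positives are costly — here, shutting down a compliant factory unnecessarily.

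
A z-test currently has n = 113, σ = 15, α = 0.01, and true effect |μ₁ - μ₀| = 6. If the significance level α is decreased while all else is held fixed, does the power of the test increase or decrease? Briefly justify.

Power decreases: a smaller α raises the critical value, so less of the H₁ sampling distribution falls in the rejection region.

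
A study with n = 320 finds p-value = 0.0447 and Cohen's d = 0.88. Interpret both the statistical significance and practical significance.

Statistically significant (p = 0.0447 < 0.05). Cohen's d = 0.88 indicates a large effect size. Both statistical and practical significance should be considered.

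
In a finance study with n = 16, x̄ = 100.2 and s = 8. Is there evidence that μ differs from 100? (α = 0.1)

t = (x̄ - μ₀)/(s/√n) = (100.2 - 100)/(8/√16) = 0.1. df = 15, critical t = ±1.753. Fail to reject H₀.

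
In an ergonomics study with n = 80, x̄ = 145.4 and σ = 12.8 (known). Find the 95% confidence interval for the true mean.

CI = x̄ ± z*(σ/√n) = 145.4 ± 1.96(12.8/√80) = 145.4 ± 2.8 = (142.6, 148.2)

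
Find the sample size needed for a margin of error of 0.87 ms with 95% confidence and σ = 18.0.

n = (z*σ/E)² = (1.96×18.0/0.87)² = 1644.4 → n = 1645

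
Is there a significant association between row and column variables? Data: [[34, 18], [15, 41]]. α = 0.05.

χ² = 16.208. df = 1, critical = 3.841. Reject H₀. Variables are dependent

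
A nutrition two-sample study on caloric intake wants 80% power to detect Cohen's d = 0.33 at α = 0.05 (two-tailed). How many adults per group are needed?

z_{α/2} = 1.96, z_β = Φ⁻¹(0.8) = 0.842. For small effect (d = 0.33): n per group = 2(z_{α/2} + z_β)²/d² = 2(1.96 + 0.842)²/0.33² = 144.2 → 145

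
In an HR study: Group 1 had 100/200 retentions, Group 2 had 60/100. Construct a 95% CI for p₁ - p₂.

p̂₁ = 0.5, p̂₂ = 0.6. Difference = -0.1. CI = (-0.218, 0.018)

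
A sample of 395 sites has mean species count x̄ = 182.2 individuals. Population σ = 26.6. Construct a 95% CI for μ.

CI = x̄ ± z*(σ/√n) = 182.2 ± 1.96(26.6/√395) = 182.2 ± 2.62 = (179.58, 184.82)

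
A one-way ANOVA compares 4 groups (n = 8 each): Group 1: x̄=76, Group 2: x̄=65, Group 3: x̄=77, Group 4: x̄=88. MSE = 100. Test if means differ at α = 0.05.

Grand mean = 76.5. SS_between = 2120.0, MS_between = 706.67. F = 7.067, F_crit ≈ 2.947. Reject H₀.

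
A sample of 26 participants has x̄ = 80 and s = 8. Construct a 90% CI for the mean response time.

CI = x̄ ± t*(s/√n) = 80 ± 1.708(8/√26) = (77.32, 82.68)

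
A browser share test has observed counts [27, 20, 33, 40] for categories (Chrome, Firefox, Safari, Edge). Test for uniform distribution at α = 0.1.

Expected = 30 each. χ² = Σ(O-E)²/E = 7.267. df = 3, critical value = 6.251. Reject H₀.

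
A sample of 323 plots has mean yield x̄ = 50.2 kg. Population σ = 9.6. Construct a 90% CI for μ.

CI = x̄ ± z*(σ/√n) = 50.2 ± 1.645(9.6/√323) = 50.2 ± 0.88 = (49.32, 51.08)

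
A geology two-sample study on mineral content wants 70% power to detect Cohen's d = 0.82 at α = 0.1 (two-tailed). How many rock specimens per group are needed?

z_{α/2} = 1.645, z_β = Φ⁻¹(0.7) = 0.524. For large effect (d = 0.82): n per group = 2(z_{α/2} + z_β)²/d² = 2(1.645 + 0.524)²/0.82² = 14.0 → 14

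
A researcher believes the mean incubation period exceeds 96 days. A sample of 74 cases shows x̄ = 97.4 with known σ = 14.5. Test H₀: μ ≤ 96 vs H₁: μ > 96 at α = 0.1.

z = 0.831. Critical value: 1.28. Fail to reject H₀.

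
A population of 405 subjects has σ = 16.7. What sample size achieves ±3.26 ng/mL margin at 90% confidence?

Without FPC: n₀ = (1.645×16.7/3.26)² = 71.012. With FPC: n = n₀N/(n₀+N-1) = 60.5 → n = 61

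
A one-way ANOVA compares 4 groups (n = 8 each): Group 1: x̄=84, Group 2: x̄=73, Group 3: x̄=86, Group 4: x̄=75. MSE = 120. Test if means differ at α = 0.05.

Grand mean = 79.5. SS_between = 1000.0, MS_between = 333.33. F = 2.778, F_crit ≈ 2.947. Fail to reject H₀.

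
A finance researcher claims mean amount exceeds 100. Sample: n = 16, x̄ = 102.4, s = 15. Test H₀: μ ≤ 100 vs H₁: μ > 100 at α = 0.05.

t = (102.4 - 100)/(15/√16) = 0.64, df = 15. Critical t = 1.753. Fail to reject H₀.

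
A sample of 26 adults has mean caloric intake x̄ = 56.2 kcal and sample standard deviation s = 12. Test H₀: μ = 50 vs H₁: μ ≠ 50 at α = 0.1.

t = (x̄ - μ₀)/(s/√n) = (56.2 - 50)/(12/√26) = 2.634. df = 25, critical t = ±1.708. Reject H₀.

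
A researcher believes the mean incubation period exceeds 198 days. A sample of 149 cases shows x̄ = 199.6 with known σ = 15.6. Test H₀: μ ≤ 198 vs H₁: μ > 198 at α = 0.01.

z = 1.252. Critical value: 2.33. Fail to reject H₀.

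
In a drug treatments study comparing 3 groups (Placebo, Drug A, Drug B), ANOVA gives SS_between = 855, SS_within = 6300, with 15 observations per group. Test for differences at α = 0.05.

df_between = 2, df_within = 42. F = MS_between/MS_within = 427.5/150.0 = 2.85. F_crit ≈ 3.22. Fail to reject H₀.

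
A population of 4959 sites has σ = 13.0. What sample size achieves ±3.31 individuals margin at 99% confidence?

Without FPC: n₀ = (2.576×13.0/3.31)² = 102.358. With FPC: n = n₀N/(n₀+N-1) = 100.3 → n = 101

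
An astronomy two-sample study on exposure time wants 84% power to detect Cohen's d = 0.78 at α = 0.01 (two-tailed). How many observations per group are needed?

z_{α/2} = 2.576, z_β = Φ⁻¹(0.84) = 0.994. For medium effect (d = 0.78): n per group = 2(z_{α/2} + z_β)²/d² = 2(2.576 + 0.994)²/0.78² = 41.9 → 42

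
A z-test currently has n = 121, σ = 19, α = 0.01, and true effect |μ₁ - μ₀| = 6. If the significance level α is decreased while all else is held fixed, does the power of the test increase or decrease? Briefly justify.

Power decreases: a smaller α raises the critical value, so less of the H₁ sampling distribution falls in the rejection region.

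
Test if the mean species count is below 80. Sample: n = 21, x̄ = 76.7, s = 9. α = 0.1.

t = (76.7 - 80)/(9/√21) = -1.68, df = 20. Critical t = -1.325. Reject H₀.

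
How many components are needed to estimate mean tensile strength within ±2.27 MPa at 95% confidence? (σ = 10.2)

n = (z*σ/E)² = (1.96×10.2/2.27)² = 77.6 → n = 78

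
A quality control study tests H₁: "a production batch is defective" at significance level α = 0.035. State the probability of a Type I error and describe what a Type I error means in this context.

P(Type I error) = α = 0.035. A Type I error is rejecting H₀ when H₀ is actually true (false positive) — here, concluding that a production batch is defective when in fact this is not the case. Consequence: scrapping a good batch — wasted material and cost for no reason.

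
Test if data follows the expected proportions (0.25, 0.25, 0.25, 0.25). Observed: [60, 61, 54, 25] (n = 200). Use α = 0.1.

Expected: [50.0, 50.0, 50.0, 50.0]. χ² = 17.24. df = 3, critical = 6.251. Reject H₀.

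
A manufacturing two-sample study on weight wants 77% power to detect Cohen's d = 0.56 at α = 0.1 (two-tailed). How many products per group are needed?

z_{α/2} = 1.645, z_β = Φ⁻¹(0.77) = 0.739. For medium effect (d = 0.56): n per group = 2(z_{α/2} + z_β)²/d² = 2(1.645 + 0.739)²/0.56² = 36.2 → 37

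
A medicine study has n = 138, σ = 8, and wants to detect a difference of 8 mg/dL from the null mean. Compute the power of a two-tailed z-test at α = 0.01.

SE = σ/√n = 8/√138 = 0.681. Non-centrality λ = d/SE = 8/0.681 = 11.747. Power ≈ Φ(λ - z_{α/2}) = Φ(11.747 - 2.576) = Φ(9.171) = 1.0.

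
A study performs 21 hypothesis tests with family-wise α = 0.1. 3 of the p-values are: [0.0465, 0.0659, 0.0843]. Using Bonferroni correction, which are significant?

Bonferroni α = 0.1/21 = 0.00476. None of the given p-values are significant.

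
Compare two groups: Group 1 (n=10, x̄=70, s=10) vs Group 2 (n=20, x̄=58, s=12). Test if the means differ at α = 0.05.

Pooled sp = 11.4. t = 2.719, df = 28. Critical t = ±2.048. Reject H₀.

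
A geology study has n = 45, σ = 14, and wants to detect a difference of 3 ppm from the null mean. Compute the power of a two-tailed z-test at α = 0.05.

SE = σ/√n = 14/√45 = 2.087. Non-centrality λ = d/SE = 3/2.087 = 1.437. Power ≈ Φ(λ - z_{α/2}) = Φ(1.437 - 1.96) = Φ(-0.523) = 0.301.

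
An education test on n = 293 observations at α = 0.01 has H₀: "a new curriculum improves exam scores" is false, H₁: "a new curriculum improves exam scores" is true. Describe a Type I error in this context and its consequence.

Type I error: rejecting H₀ when it is true — concluding that a new curriculum improves exam scores when in fact it is not. Consequence: adopting a curriculum that gives no real benefit — disruption for nothing.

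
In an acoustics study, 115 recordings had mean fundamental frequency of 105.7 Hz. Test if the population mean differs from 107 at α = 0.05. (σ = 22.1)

z = (x̄ - μ₀)/(σ/√n) = (105.7 - 107)/(22.1/√115) = -0.631. Critical value: ±1.96. Since |-0.631| ≤ 1.96, Fail to reject H₀.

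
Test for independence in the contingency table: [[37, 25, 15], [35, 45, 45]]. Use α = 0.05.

χ² = 9.924. df = 2, critical = 5.991. Reject H₀. Variables are dependent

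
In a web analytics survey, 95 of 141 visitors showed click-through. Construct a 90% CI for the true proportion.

p̂ = 0.674. CI = p̂ ± z*√(p̂(1-p̂)/n) = (0.609, 0.739)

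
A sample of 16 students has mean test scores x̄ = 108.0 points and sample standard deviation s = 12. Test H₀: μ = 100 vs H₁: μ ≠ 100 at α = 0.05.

t = (x̄ - μ₀)/(s/√n) = (108.0 - 100)/(12/√16) = 2.667. df = 15, critical t = ±2.131. Reject H₀.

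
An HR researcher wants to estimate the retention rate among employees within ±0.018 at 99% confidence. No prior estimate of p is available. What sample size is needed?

Conservative approach: use p = 0.5 (maximizes p(1-p) = 0.25). n = z²(0.25)/E² = 2.576²×0.25/0.018² = 5120.2 → n = 5121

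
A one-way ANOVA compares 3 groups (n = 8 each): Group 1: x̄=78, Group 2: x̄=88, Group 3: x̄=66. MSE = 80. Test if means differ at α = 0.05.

Grand mean = 77.33. SS_between = 1941.33, MS_between = 970.67. F = 12.133, F_crit ≈ 3.467. Reject H₀.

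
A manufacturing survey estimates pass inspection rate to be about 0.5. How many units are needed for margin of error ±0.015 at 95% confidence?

n = z²p(1-p)/E² = 1.96²×0.5×0.5/0.015² = 4268.4 → n = 4269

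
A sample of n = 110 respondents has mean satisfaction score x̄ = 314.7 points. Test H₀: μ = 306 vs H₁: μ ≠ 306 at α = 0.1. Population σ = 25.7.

z = (x̄ - μ₀)/(σ/√n) = (314.7 - 306)/(25.7/√110) = 3.55. Critical value: ±1.645. Since |3.55| > 1.645, Reject H₀.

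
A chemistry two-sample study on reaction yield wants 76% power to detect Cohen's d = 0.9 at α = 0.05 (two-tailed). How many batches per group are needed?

z_{α/2} = 1.96, z_β = Φ⁻¹(0.76) = 0.706. For large effect (d = 0.9): n per group = 2(z_{α/2} + z_β)²/d² = 2(1.96 + 0.706)²/0.9² = 17.5 → 18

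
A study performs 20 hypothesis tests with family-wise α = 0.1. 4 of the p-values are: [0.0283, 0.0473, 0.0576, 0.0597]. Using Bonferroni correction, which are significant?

Bonferroni α = 0.1/20 = 0.005. None of the given p-values are significant.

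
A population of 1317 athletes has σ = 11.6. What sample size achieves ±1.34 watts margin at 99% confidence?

Without FPC: n₀ = (2.576×11.6/1.34)² = 497.277. With FPC: n = n₀N/(n₀+N-1) = 361.2 → n = 362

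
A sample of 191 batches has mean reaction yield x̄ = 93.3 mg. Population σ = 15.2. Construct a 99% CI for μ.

CI = x̄ ± z*(σ/√n) = 93.3 ± 2.576(15.2/√191) = 93.3 ± 2.83 = (90.47, 96.13)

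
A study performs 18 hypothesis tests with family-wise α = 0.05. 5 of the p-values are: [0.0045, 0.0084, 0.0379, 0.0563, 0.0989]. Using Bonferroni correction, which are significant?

Bonferroni α = 0.05/18 = 0.00278. None of the given p-values are significant.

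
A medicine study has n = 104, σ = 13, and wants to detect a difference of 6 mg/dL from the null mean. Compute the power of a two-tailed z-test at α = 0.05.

SE = σ/√n = 13/√104 = 1.275. Non-centrality λ = d/SE = 6/1.275 = 4.707. Power ≈ Φ(λ - z_{α/2}) = Φ(4.707 - 1.96) = Φ(2.747) = 0.997.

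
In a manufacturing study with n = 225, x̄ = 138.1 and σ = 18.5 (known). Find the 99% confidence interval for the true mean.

CI = x̄ ± z*(σ/√n) = 138.1 ± 2.576(18.5/√225) = 138.1 ± 3.18 = (134.92, 141.28)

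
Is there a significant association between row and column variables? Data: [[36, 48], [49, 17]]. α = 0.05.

χ² = 14.826. df = 1, critical = 3.841. Reject H₀. Variables are dependent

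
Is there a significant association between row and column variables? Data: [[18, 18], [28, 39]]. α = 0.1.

χ² = 0.638. df = 1, critical = 2.706. Fail to reject H₀. No evidence of dependence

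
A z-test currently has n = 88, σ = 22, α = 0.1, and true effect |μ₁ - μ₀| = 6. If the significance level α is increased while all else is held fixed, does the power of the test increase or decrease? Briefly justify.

Power increases: a larger α lowers the critical value, so more of the H₁ sampling distribution falls in the rejection region.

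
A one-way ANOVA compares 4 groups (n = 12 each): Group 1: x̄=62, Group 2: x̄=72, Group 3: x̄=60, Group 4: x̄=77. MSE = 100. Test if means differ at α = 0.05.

Grand mean = 67.75. SS_between = 2361.0, MS_between = 787.0. F = 7.87, F_crit ≈ 2.816. Reject H₀.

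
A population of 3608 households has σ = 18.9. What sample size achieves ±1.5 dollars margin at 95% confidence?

Without FPC: n₀ = (1.96×18.9/1.5)² = 609.892. With FPC: n = n₀N/(n₀+N-1) = 521.8 → n = 522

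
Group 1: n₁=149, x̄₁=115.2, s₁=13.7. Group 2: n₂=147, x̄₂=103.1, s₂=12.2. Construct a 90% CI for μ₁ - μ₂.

Difference = 12.1. SE = √(13.7²/149 + 12.2²/147) = 1.507. CI = (9.62, 14.58)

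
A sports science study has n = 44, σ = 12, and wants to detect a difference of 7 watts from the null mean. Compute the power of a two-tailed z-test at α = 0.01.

SE = σ/√n = 12/√44 = 1.809. Non-centrality λ = d/SE = 7/1.809 = 3.869. Power ≈ Φ(λ - z_{α/2}) = Φ(3.869 - 2.576) = Φ(1.293) = 0.902.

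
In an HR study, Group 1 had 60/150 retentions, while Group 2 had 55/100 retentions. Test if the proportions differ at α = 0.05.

p̂₁ = 0.4, p̂₂ = 0.55, pooled p̂ = 0.46. z = -2.331. Critical: ±1.96. Reject H₀.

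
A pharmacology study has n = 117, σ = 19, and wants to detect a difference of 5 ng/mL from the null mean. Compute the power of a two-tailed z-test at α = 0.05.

SE = σ/√n = 19/√117 = 1.757. Non-centrality λ = d/SE = 5/1.757 = 2.846. Power ≈ Φ(λ - z_{α/2}) = Φ(2.846 - 1.96) = Φ(0.886) = 0.812.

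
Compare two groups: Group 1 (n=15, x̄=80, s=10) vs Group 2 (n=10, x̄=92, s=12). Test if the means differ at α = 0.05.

Pooled sp = 10.83. t = -2.715, df = 23. Critical t = ±2.069. Reject H₀.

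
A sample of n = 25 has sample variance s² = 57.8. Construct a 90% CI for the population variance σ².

df = 24. χ²_{0.05} = 36.415, χ²_{0.95} = 13.848. CI for σ² = ((n-1)s²/χ²_{α/2}, (n-1)s²/χ²_{1-α/2}) = (24·57.8/36.415, 24·57.8/13.848) = (38.09, 100.17)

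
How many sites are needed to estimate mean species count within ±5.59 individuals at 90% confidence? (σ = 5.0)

n = (z*σ/E)² = (1.645×5.0/5.59)² = 2.2 → n = 3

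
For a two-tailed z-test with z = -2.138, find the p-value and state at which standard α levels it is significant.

p = 2·P(Z > |-2.138|) = 2·(1 - Φ(2.138)) ≈ 0.0325. Significant at α = 0.1; Significant at α = 0.05.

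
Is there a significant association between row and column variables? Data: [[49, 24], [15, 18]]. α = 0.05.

χ² = 4.46. df = 1, critical = 3.841. Reject H₀. Variables are dependent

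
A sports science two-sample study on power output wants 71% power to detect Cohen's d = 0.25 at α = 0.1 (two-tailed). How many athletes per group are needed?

z_{α/2} = 1.645, z_β = Φ⁻¹(0.71) = 0.553. For small effect (d = 0.25): n per group = 2(z_{α/2} + z_β)²/d² = 2(1.645 + 0.553)²/0.25² = 154.6 → 155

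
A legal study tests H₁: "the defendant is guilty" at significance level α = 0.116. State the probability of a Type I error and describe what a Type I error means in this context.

P(Type I error) = α = 0.116. A Type I error is rejecting H₀ when H₀ is actually true (false positive) — here, concluding that the defendant is guilty when in fact this is not the case. Consequence: convicting an innocent person.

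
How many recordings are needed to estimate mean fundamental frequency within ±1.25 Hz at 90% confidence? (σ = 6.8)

n = (z*σ/E)² = (1.645×6.8/1.25)² = 80.1 → n = 81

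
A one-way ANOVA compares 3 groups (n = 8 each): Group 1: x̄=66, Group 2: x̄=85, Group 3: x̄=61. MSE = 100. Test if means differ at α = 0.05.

Grand mean = 70.67. SS_between = 2565.33, MS_between = 1282.67. F = 12.827, F_crit ≈ 3.467. Reject H₀.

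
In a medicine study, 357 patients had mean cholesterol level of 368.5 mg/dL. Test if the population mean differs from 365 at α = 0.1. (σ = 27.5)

z = (x̄ - μ₀)/(σ/√n) = (368.5 - 365)/(27.5/√357) = 2.405. Critical value: ±1.645. Since |2.405| > 1.645, Reject H₀.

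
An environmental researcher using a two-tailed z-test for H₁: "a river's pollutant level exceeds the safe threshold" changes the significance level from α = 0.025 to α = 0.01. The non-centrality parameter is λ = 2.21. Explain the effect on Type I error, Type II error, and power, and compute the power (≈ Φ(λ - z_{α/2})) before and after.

Decreasing α from 0.025 to 0.01:
• Type I error rate decreases (α is the Type I rate by definition).
• Critical value moves from z_{α/2} = 2.241 to 2.576, so power = Φ(λ - z_{α/2}) goes from Φ(2.21 - 2.241) = 0.488 to Φ(2.21 - 2.576) = 0.357.
• Type II error rate β = 1 - power therefore increases (0.512 → 0.643).
Appropriate when false positives are costly — here, shutting down a compliant factory unnecessarily.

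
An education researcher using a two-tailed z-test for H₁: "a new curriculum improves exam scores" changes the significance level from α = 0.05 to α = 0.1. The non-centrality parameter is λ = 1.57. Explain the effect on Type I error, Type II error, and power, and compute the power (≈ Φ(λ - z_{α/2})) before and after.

Increasing α from 0.05 to 0.1:
• Type I error rate increases (α is the Type I rate by definition).
• Critical value moves from z_{α/2} = 1.96 to 1.645, so power = Φ(λ - z_{α/2}) goes from Φ(1.57 - 1.96) = 0.348 to Φ(1.57 - 1.645) = 0.47.
• Type II error rate β = 1 - power therefore decreases (0.652 → 0.53).
Appropriate when false negatives are costly — here, keeping the old curriculum when the new one would have helped students.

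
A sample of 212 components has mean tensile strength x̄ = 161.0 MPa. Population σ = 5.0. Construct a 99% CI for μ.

CI = x̄ ± z*(σ/√n) = 161.0 ± 2.576(5.0/√212) = 161.0 ± 0.88 = (160.12, 161.88)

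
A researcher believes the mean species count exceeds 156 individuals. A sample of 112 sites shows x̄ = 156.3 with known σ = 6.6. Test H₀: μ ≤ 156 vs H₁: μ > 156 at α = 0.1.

z = 0.481. Critical value: 1.28. Fail to reject H₀.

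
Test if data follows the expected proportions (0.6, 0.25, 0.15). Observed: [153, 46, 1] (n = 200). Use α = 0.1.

Expected: [120.0, 50.0, 30.0]. χ² = 37.428. df = 2, critical = 4.605. Reject H₀.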